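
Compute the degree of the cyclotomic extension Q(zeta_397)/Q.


The degree equals Euler's totient phi(397).
397 = 397
phi(397) = 396

396


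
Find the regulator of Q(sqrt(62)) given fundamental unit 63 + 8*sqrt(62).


epsilon = 63 + 8*sqrt(62)
= 125.9921
R = ln(125.9921)
= 4.8362

4.8362


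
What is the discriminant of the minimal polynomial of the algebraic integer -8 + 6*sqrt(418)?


The element -8 + 6*sqrt(418) has minimal polynomial:
x^2 + 16*x - 14984
Discriminant = (16)^2 - 4*(-14984)
= 256 + 59936
= 60192

60192


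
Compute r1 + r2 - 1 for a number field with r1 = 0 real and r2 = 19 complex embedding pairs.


By Dirichlet's unit theorem:
rank = r1 + r2 - 1
= 0 + 19 - 1
= 18

18


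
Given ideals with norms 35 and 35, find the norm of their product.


N(IJ) = N(I) * N(J)
= 35 * 35
= 1225

1225


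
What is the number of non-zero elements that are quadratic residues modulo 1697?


For prime p, the number of non-zero quadratic residues is (p-1)/2.
= (1697-1)/2
= 848

848


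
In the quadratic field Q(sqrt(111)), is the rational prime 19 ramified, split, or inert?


K = Q(sqrt(111)). Since d mod 4 = 3, disc(K) = 444.
Check p | disc: 444 mod 19 = 7.
p does not divide disc. Compute Legendre symbol (d/p):
16^((19-1)/2) mod 19 = 1
(d/p) = 1, so p splits: (p) = P*P' with e=1, f=1, g=2.
Therefore p is split.

split


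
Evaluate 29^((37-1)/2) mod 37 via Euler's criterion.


p = 37 is prime and the exponent is (p-1)/2 = 18, so by Euler's criterion 29^18 = (29/37) = +1 or -1 mod 37.
Compute by square-and-multiply:
  18 = 16 + 2 (binary 10010)
  Repeated squaring mod 37: 29^1 = 29, 29^2 = 27, 29^4 = 26, 29^8 = 10, 29^16 = 26
  29^18 = 29^16 * 29^2 = 26 * 27 mod 37
    26 * 27 = 702 = 36 mod 37
  29^18 = 36 mod 37
Result 36 = p - 1 = -1 mod 37: 29 is a quadratic non-residue mod 37. As a residue in [0, p-1] the value is 36.
29^18 mod 37 = 36

36


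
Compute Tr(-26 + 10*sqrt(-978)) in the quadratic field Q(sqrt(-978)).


Tr(a + b*sqrt(d)) = (a + b*sqrt(d)) + (a - b*sqrt(d)) = 2a
= 2 * (-26)
= -52

-52


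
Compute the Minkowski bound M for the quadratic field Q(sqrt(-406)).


d = -406, d mod 4 = 2, so disc(K) = 4d = -1624; |disc(K)| = 1624
Imaginary quadratic field, so n = 2, s = r2 = 1, r1 = 0
M = (n!/n^n) * (4/pi)^s * sqrt(|disc(K)|) = (2!/2^2) * (4/pi)^1 * sqrt(1624)
= 0.5 * 1.273240 * 40.298883
= 25.6551

25.6551


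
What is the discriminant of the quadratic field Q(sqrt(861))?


For K = Q(sqrt(d)) with d squarefree: disc(K) = d if d = 1 mod 4, and disc(K) = 4d if d = 2 or 3 mod 4.
Here d = 861, and d mod 4 = 1.
d = 1 mod 4 (O_K = Z[(1+sqrt(d))/2]), so disc(K) = d = 861

861


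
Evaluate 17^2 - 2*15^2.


x^2 - d*y^2
= 17^2 - 2*15^2
= 289 - 450
= -161

-161


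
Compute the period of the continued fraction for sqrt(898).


Run the CF algorithm for sqrt(898).
a_0 = floor(sqrt(898)) = 29; set m_0=0, q_0=1.
Recurrence: m' = q*a - m,  q' = (d - m'^2)/q,  a' = floor((a_0 + m')/q').
  step 1: m=29, q=57, a=1
  step 2: m=28, q=2, a=28
  step 3: m=28, q=57, a=1
  step 4: m=29, q=1, a=58
a_4 = 2*a_0 = 58, so the period closes here.
sqrt(898) = [29; 1, 28, 1, 58]
Period length = 4

4


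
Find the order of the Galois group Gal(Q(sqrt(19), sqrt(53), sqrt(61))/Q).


The 3 square roots of distinct primes are multiplicatively independent over Q,
so [K:Q] = 2^3 and Gal(K/Q) is isomorphic to (Z/2Z)^3.
|Gal| = 2^3 = 8

8


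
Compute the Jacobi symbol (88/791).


Compute (88/791) via quadratic reciprocity:
  pull out 2: (2/791) = +1  (since 791 mod 8 = 7)
  pull out 2: (2/791) = +1  (since 791 mod 8 = 7)
  pull out 2: (2/791) = +1  (since 791 mod 8 = 7)
  reciprocity: (11/791) -> -(791/11)
  reduce: (10/11)
  pull out 2: (2/11) = -1  (since 11 mod 8 = 3)
  reciprocity: (5/11) -> +(11/5)
  reduce: (1/5)
  (1/5) = 1
Product of signs = 1

1


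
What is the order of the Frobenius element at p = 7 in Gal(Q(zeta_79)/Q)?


The Frobenius at p in Gal(Q(zeta_n)/Q) = (Z/nZ)* is the class of p, so its order is ord_79(7), the smallest k >= 1 with 7^k = 1 mod 79.
n = 79 = 79, phi(79) = 78; the order divides phi(n).
Divisors of 78: 1, 2, 3, 6, 13, 26, 39, 78
Repeated squaring mod 79: 7^1 = 7, 7^2 = 49, 7^4 = 31, 7^8 = 13, 7^16 = 11, 7^32 = 42, 7^64 = 26
Test divisors in increasing order:
  k=1: 7^1 = 7 mod 79
  k=2: 7^2 = 49 mod 79
  k=3: 7^3 = 49 * 7 = 27 mod 79
  k=6: 7^6 = 31 * 49 = 18 mod 79
  k=13: 7^13 = 13 * 31 * 7 = 56 mod 79
  k=26: 7^26 = 11 * 13 * 49 = 55 mod 79
  k=39: 7^39 = 42 * 31 * 49 * 7 = 78 mod 79
  k=78: 7^78 = 26 * 13 * 31 * 49 = 1 mod 79  <- first divisor giving 1
Order = 78

78


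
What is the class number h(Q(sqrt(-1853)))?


K = Q(sqrt(-1853)). d mod 4 = 3, so D = disc(K) = 4d = -7412
h(K) equals the number of primitive reduced positive-definite forms (a, b, c) = a*x^2 + b*x*y + c*y^2 with b^2 - 4ac = D,
where reduced means |b| <= a <= c, with b >= 0 whenever |b| = a or a = c, and primitive means gcd(a, b, c) = 1.
Reduced forces 3a^2 <= |D| = 7412, so 1 <= a <= 49; b must have the parity of D, and c = (b^2 - D)/(4a) must be an integer >= a.
Enumerate a = 1..49, b in [-a, a]:
  a=1: (1, 0, 1853)  [1]
  a=2: (2, 2, 927)  [1]
  a=3: (3, -2, 618), (3, 2, 618)  [2]
  a=4..5: none
  a=6: (6, -2, 309), (6, 2, 309)  [2]
  a=7: (7, -6, 266), (7, 6, 266)  [2]
  a=8: none
  a=9: (9, -2, 206), (9, 2, 206)  [2]
  a=10..13: none
  a=14: (14, -6, 133), (14, 6, 133)  [2]
  a=15..16: none
  a=17: (17, 0, 109)  [1]
  a=18: (18, -2, 103), (18, 2, 103)  [2]
  a=19: (19, -6, 98), (19, 6, 98)  [2]
  a=20: none
  a=21: (21, -20, 93), (21, -8, 89), (21, 8, 89), (21, 20, 93)  [4]
  a=22..26: none
  a=27: (27, -16, 71), (27, 16, 71)  [2]
  a=28..30: none
  a=31: (31, -20, 63), (31, 20, 63)  [2]
  a=32..33: none
  a=34: (34, 34, 63)  [1]
  a=35..36: none
  a=37: (37, -32, 57), (37, 32, 57)  [2]
  a=38: (38, -6, 49), (38, 6, 49)  [2]
  a=39..40: none
  a=41: (41, -38, 54), (41, 38, 54)  [2]
  a=42: (42, -34, 51), (42, -22, 47), (42, 22, 47), (42, 34, 51)  [4]
  a=43..49: none
Total reduced forms: 1 + 1 + 2 + 2 + 2 + 2 + 2 + 1 + 2 + 2 + 4 + 2 + 2 + 1 + 2 + 2 + 2 + 4 = 36
h = 36

36


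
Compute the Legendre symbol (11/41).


p = 41 is prime, so compute (11/41) with the reciprocity algorithm (Jacobi-symbol steps: pull out 2s via (2/n), flip via reciprocity, reduce):
  reciprocity: (11/41) -> +(41/11)
  reduce: (8/11)
  pull out 2: (2/11) = -1  (since 11 mod 8 = 3)
  pull out 2: (2/11) = -1  (since 11 mod 8 = 3)
  pull out 2: (2/11) = -1  (since 11 mod 8 = 3)
  (1/11) = 1
Product of signs = -1
(11/41) = -1

-1


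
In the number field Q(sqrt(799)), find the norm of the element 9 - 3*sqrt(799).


N(a + b*sqrt(d)) = a^2 - d*b^2
= (9)^2 - (799)*(-3)^2
= 81 - 7191
= -7110

-7110


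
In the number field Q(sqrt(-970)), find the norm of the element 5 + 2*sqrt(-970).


N(a + b*sqrt(d)) = a^2 - d*b^2
= (5)^2 - (-970)*(2)^2
= 25 + 3880
= 3905

3905


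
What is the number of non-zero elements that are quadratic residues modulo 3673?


For prime p, the number of non-zero quadratic residues is (p-1)/2.
= (3673-1)/2
= 1836

1836


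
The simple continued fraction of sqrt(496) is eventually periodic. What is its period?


Run the CF algorithm for sqrt(496).
a_0 = floor(sqrt(496)) = 22; set m_0=0, q_0=1.
Recurrence: m' = q*a - m,  q' = (d - m'^2)/q,  a' = floor((a_0 + m')/q').
  step 1: m=22, q=12, a=3
  step 2: m=14, q=25, a=1
  step 3: m=11, q=15, a=2
  step 4: m=19, q=9, a=4
  step 5: m=17, q=23, a=1
  step 6: m=6, q=20, a=1
  step 7: m=14, q=15, a=2
  step 8: m=16, q=16, a=2
  step 9: m=16, q=15, a=2
  step 10: m=14, q=20, a=1
  step 11: m=6, q=23, a=1
  step 12: m=17, q=9, a=4
  step 13: m=19, q=15, a=2
  step 14: m=11, q=25, a=1
  step 15: m=14, q=12, a=3
  step 16: m=22, q=1, a=44
a_16 = 2*a_0 = 44, so the period closes here.
sqrt(496) = [22; 3, 1, 2, 4, 1, 1, 2, 2, 2, 1, 1, 4, 2, 1, 3, 44]
Period length = 16

16


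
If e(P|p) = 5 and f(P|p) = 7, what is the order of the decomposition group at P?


|D_P| = e * f
= 5 * 7
= 35

35


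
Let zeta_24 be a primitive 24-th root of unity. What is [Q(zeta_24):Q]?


The degree equals Euler's totient phi(24).
24 = 2^3 * 3
phi(24) = 8

8


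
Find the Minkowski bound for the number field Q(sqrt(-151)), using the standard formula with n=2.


d = -151, d mod 4 = 1, so disc(K) = d = -151; |disc(K)| = 151
Imaginary quadratic field, so n = 2, s = r2 = 1, r1 = 0
M = (n!/n^n) * (4/pi)^s * sqrt(|disc(K)|) = (2!/2^2) * (4/pi)^1 * sqrt(151)
= 0.5 * 1.273240 * 12.288206
= 7.8229

7.8229


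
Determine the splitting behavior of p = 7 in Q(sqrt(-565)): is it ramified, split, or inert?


K = Q(sqrt(-565)). Since d mod 4 = 3, disc(K) = -2260.
Check p | disc: -2260 mod 7 = 1.
p does not divide disc. Compute Legendre symbol (d/p):
2^((7-1)/2) mod 7 = 1
(d/p) = 1, so p splits: (p) = P*P' with e=1, f=1, g=2.
Therefore p is split.

split


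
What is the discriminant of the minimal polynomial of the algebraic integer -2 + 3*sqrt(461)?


The element -2 + 3*sqrt(461) has minimal polynomial:
x^2 + 4*x - 4145
Discriminant = (4)^2 - 4*(-4145)
= 16 + 16580
= 16596

16596


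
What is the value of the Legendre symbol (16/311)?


p = 311 is prime, so compute (16/311) with the reciprocity algorithm (Jacobi-symbol steps: pull out 2s via (2/n), flip via reciprocity, reduce):
  pull out 2: (2/311) = +1  (since 311 mod 8 = 7)
  pull out 2: (2/311) = +1  (since 311 mod 8 = 7)
  pull out 2: (2/311) = +1  (since 311 mod 8 = 7)
  pull out 2: (2/311) = +1  (since 311 mod 8 = 7)
  (1/311) = 1
Product of signs = 1
(16/311) = 1

1


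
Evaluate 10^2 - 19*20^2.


x^2 - d*y^2
= 10^2 - 19*20^2
= 100 - 7600
= -7500

-7500


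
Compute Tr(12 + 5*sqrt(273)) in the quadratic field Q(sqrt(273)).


Tr(a + b*sqrt(d)) = (a + b*sqrt(d)) + (a - b*sqrt(d)) = 2a
= 2 * (12)
= 24

24


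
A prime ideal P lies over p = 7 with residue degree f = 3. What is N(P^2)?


N(P^a) = p^(a*f)
= 7^(2*3)
= 7^6
= 117649

117649


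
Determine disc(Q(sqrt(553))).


For K = Q(sqrt(d)) with d squarefree: disc(K) = d if d = 1 mod 4, and disc(K) = 4d if d = 2 or 3 mod 4.
Here d = 553, and d mod 4 = 1.
d = 1 mod 4 (O_K = Z[(1+sqrt(d))/2]), so disc(K) = d = 553

553


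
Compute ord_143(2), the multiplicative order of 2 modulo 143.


We want ord_143(2), the smallest k >= 1 with 2^k = 1 mod 143.
n = 143 = 11 * 13, phi(143) = 120; the order divides phi(n).
Divisors of 120: 1, 2, 3, 4, 5, 6, 8, 10, 12, 15, 20, 24, 30, 40, 60, 120
Repeated squaring mod 143: 2^1 = 2, 2^2 = 4, 2^4 = 16, 2^8 = 113, 2^16 = 42, 2^32 = 48, 2^64 = 16
Test divisors in increasing order:
  k=1: 2^1 = 2 mod 143
  k=2: 2^2 = 4 mod 143
  k=3: 2^3 = 4 * 2 = 8 mod 143
  k=4: 2^4 = 16 mod 143
  k=5: 2^5 = 16 * 2 = 32 mod 143
  k=6: 2^6 = 16 * 4 = 64 mod 143
  k=8: 2^8 = 113 mod 143
  k=10: 2^10 = 113 * 4 = 23 mod 143
  k=12: 2^12 = 113 * 16 = 92 mod 143
  k=15: 2^15 = 113 * 16 * 4 * 2 = 21 mod 143
  k=20: 2^20 = 42 * 16 = 100 mod 143
  k=24: 2^24 = 42 * 113 = 27 mod 143
  k=30: 2^30 = 42 * 113 * 16 * 4 = 12 mod 143
  k=40: 2^40 = 48 * 113 = 133 mod 143
  k=60: 2^60 = 48 * 42 * 113 * 16 = 1 mod 143  <- first divisor giving 1
Order = 60

60


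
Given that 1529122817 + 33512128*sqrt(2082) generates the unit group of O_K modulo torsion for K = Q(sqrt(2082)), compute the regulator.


epsilon = 1529122817 + 33512128*sqrt(2082)
= 3.0582e+09
R = ln(3.0582e+09)
= 21.8411

21.8411


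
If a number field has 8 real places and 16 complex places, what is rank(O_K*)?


By Dirichlet's unit theorem:
rank = r1 + r2 - 1
= 8 + 16 - 1
= 23

23


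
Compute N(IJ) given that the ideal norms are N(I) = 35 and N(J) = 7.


N(IJ) = N(I) * N(J)
= 35 * 7
= 245

245


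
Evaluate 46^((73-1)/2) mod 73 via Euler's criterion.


p = 73 is prime and the exponent is (p-1)/2 = 36, so by Euler's criterion 46^36 = (46/73) = +1 or -1 mod 73.
Compute by square-and-multiply:
  36 = 32 + 4 (binary 100100)
  Repeated squaring mod 73: 46^1 = 46, 46^2 = 72, 46^4 = 1, 46^8 = 1, 46^16 = 1, 46^32 = 1
  46^36 = 46^32 * 46^4 = 1 * 1 mod 73
    1 * 1 = 1 = 1 mod 73
  46^36 = 1 mod 73
Result 1: 46 is a quadratic residue mod 73.
46^36 mod 73 = 1

1


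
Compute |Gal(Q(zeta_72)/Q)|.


|Gal(Q(zeta_72)/Q)| = phi(72)
= 24

24


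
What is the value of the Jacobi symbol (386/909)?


Compute (386/909) via quadratic reciprocity:
  pull out 2: (2/909) = -1  (since 909 mod 8 = 5)
  reciprocity: (193/909) -> +(909/193)
  reduce: (137/193)
  reciprocity: (137/193) -> +(193/137)
  reduce: (56/137)
  pull out 2: (2/137) = +1  (since 137 mod 8 = 1)
  pull out 2: (2/137) = +1  (since 137 mod 8 = 1)
  pull out 2: (2/137) = +1  (since 137 mod 8 = 1)
  reciprocity: (7/137) -> +(137/7)
  reduce: (4/7)
  pull out 2: (2/7) = +1  (since 7 mod 8 = 7)
  pull out 2: (2/7) = +1  (since 7 mod 8 = 7)
  (1/7) = 1
Product of signs = -1

-1


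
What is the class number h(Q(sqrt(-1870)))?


K = Q(sqrt(-1870)). d mod 4 = 2, so D = disc(K) = 4d = -7480
h(K) equals the number of primitive reduced positive-definite forms (a, b, c) = a*x^2 + b*x*y + c*y^2 with b^2 - 4ac = D,
where reduced means |b| <= a <= c, with b >= 0 whenever |b| = a or a = c, and primitive means gcd(a, b, c) = 1.
Reduced forces 3a^2 <= |D| = 7480, so 1 <= a <= 49; b must have the parity of D, and c = (b^2 - D)/(4a) must be an integer >= a.
Enumerate a = 1..49, b in [-a, a]:
  a=1: (1, 0, 1870)  [1]
  a=2: (2, 0, 935)  [1]
  a=3..4: none
  a=5: (5, 0, 374)  [1]
  a=6..9: none
  a=10: (10, 0, 187)  [1]
  a=11: (11, 0, 170)  [1]
  a=12..16: none
  a=17: (17, 0, 110)  [1]
  a=18: none
  a=19: (19, -14, 101), (19, 14, 101)  [2]
  a=20..21: none
  a=22: (22, 0, 85)  [1]
  a=23: (23, -8, 82), (23, 8, 82)  [2]
  a=24..33: none
  a=34: (34, 0, 55)  [1]
  a=35..37: none
  a=38: (38, -24, 53), (38, 24, 53)  [2]
  a=39..40: none
  a=41: (41, -8, 46), (41, 8, 46)  [2]
  a=42..49: none
Total reduced forms: 1 + 1 + 1 + 1 + 1 + 1 + 2 + 1 + 2 + 1 + 2 + 2 = 16
h = 16

16


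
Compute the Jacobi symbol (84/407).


Compute (84/407) via quadratic reciprocity:
  pull out 2: (2/407) = +1  (since 407 mod 8 = 7)
  pull out 2: (2/407) = +1  (since 407 mod 8 = 7)
  reciprocity: (21/407) -> +(407/21)
  reduce: (8/21)
  pull out 2: (2/21) = -1  (since 21 mod 8 = 5)
  pull out 2: (2/21) = -1  (since 21 mod 8 = 5)
  pull out 2: (2/21) = -1  (since 21 mod 8 = 5)
  (1/21) = 1
Product of signs = -1

-1


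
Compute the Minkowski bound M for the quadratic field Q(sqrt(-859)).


d = -859, d mod 4 = 1, so disc(K) = d = -859; |disc(K)| = 859
Imaginary quadratic field, so n = 2, s = r2 = 1, r1 = 0
M = (n!/n^n) * (4/pi)^s * sqrt(|disc(K)|) = (2!/2^2) * (4/pi)^1 * sqrt(859)
= 0.5 * 1.273240 * 29.308702
= 18.6585

18.6585


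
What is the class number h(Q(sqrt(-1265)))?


K = Q(sqrt(-1265)). d mod 4 = 3, so D = disc(K) = 4d = -5060
h(K) equals the number of primitive reduced positive-definite forms (a, b, c) = a*x^2 + b*x*y + c*y^2 with b^2 - 4ac = D,
where reduced means |b| <= a <= c, with b >= 0 whenever |b| = a or a = c, and primitive means gcd(a, b, c) = 1.
Reduced forces 3a^2 <= |D| = 5060, so 1 <= a <= 41; b must have the parity of D, and c = (b^2 - D)/(4a) must be an integer >= a.
Enumerate a = 1..41, b in [-a, a]:
  a=1: (1, 0, 1265)  [1]
  a=2: (2, 2, 633)  [1]
  a=3: (3, -2, 422), (3, 2, 422)  [2]
  a=4: none
  a=5: (5, 0, 253)  [1]
  a=6: (6, -2, 211), (6, 2, 211)  [2]
  a=7: (7, -6, 182), (7, 6, 182)  [2]
  a=8: none
  a=9: (9, -4, 141), (9, 4, 141)  [2]
  a=10: (10, 10, 129)  [1]
  a=11: (11, 0, 115)  [1]
  a=12: none
  a=13: (13, -6, 98), (13, 6, 98)  [2]
  a=14: (14, -6, 91), (14, 6, 91)  [2]
  a=15: (15, -10, 86), (15, 10, 86)  [2]
  a=16..17: none
  a=18: (18, -14, 73), (18, 14, 73)  [2]
  a=19..20: none
  a=21: (21, -20, 65), (21, -8, 61), (21, 8, 61), (21, 20, 65)  [4]
  a=22: (22, 22, 63)  [1]
  a=23: (23, 0, 55)  [1]
  a=24..25: none
  a=26: (26, -6, 49), (26, 6, 49)  [2]
  a=27: (27, -4, 47), (27, 4, 47)  [2]
  a=28..29: none
  a=30: (30, -10, 43), (30, 10, 43)  [2]
  a=31..32: none
  a=33: (33, -22, 42), (33, 22, 42)  [2]
  a=34: none
  a=35: (35, -20, 39), (35, 20, 39)  [2]
  a=36: none
  a=37: (37, -34, 42), (37, 34, 42)  [2]
  a=38: none
  a=39: (39, 32, 39)  [1]
  a=40..41: none
Total reduced forms: 1 + 1 + 2 + 1 + 2 + 2 + 2 + 1 + 1 + 2 + 2 + 2 + 2 + 4 + 1 + 1 + 2 + 2 + 2 + 2 + 2 + 2 + 1 = 40
h = 40

40


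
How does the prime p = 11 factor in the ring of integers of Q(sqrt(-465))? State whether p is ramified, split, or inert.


K = Q(sqrt(-465)). Since d mod 4 = 3, disc(K) = -1860.
Check p | disc: -1860 mod 11 = 10.
p does not divide disc. Compute Legendre symbol (d/p):
8^((11-1)/2) mod 11 = -1
(d/p) = -1, so p is inert: (p) stays prime with e=1, f=2, g=1.
Therefore p is inert.

inert


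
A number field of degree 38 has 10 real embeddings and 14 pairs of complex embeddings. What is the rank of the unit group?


By Dirichlet's unit theorem:
rank = r1 + r2 - 1
= 10 + 14 - 1
= 23

23


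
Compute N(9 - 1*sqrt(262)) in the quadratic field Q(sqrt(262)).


N(a + b*sqrt(d)) = a^2 - d*b^2
= (9)^2 - (262)*(-1)^2
= 81 - 262
= -181

-181


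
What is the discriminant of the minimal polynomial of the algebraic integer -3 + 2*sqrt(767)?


The element -3 + 2*sqrt(767) has minimal polynomial:
x^2 + 6*x - 3059
Discriminant = (6)^2 - 4*(-3059)
= 36 + 12236
= 12272

12272


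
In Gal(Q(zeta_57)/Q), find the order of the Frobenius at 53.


The Frobenius at p in Gal(Q(zeta_n)/Q) = (Z/nZ)* is the class of p, so its order is ord_57(53), the smallest k >= 1 with 53^k = 1 mod 57.
n = 57 = 3 * 19, phi(57) = 36; the order divides phi(n).
Divisors of 36: 1, 2, 3, 4, 6, 9, 12, 18, 36
Repeated squaring mod 57: 53^1 = 53, 53^2 = 16, 53^4 = 28, 53^8 = 43, 53^16 = 25, 53^32 = 55
Test divisors in increasing order:
  k=1: 53^1 = 53 mod 57
  k=2: 53^2 = 16 mod 57
  k=3: 53^3 = 16 * 53 = 50 mod 57
  k=4: 53^4 = 28 mod 57
  k=6: 53^6 = 28 * 16 = 49 mod 57
  k=9: 53^9 = 43 * 53 = 56 mod 57
  k=12: 53^12 = 43 * 28 = 7 mod 57
  k=18: 53^18 = 25 * 16 = 1 mod 57  <- first divisor giving 1
Order = 18

18


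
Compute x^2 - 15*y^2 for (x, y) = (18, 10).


x^2 - d*y^2
= 18^2 - 15*10^2
= 324 - 1500
= -1176

-1176


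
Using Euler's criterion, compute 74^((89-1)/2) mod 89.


p = 89 is prime and the exponent is (p-1)/2 = 44, so by Euler's criterion 74^44 = (74/89) = +1 or -1 mod 89.
Compute by square-and-multiply:
  44 = 32 + 8 + 4 (binary 101100)
  Repeated squaring mod 89: 74^1 = 74, 74^2 = 47, 74^4 = 73, 74^8 = 78, 74^16 = 32, 74^32 = 45
  74^44 = 74^32 * 74^8 * 74^4 = 45 * 78 * 73 mod 89
    45 * 78 = 3510 = 39 mod 89
    39 * 73 = 2847 = 88 mod 89
  74^44 = 88 mod 89
Result 88 = p - 1 = -1 mod 89: 74 is a quadratic non-residue mod 89. As a residue in [0, p-1] the value is 88.
74^44 mod 89 = 88

88


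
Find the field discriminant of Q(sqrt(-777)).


For K = Q(sqrt(d)) with d squarefree: disc(K) = d if d = 1 mod 4, and disc(K) = 4d if d = 2 or 3 mod 4.
Here d = -777, and d mod 4 = 3.
d = 3 mod 4, not 1 (O_K = Z[sqrt(d)]), so disc(K) = 4d = 4 * (-777) = -3108

-3108


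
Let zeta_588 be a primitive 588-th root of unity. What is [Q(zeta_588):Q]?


The degree equals Euler's totient phi(588).
588 = 2^2 * 3 * 7^2
phi(588) = 168

168


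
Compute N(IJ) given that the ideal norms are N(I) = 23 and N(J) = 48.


N(IJ) = N(I) * N(J)
= 23 * 48
= 1104

1104


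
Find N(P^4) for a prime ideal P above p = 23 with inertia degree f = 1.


N(P^a) = p^(a*f)
= 23^(4*1)
= 23^4
= 279841

279841


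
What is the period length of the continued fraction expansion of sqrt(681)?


Run the CF algorithm for sqrt(681).
a_0 = floor(sqrt(681)) = 26; set m_0=0, q_0=1.
Recurrence: m' = q*a - m,  q' = (d - m'^2)/q,  a' = floor((a_0 + m')/q').
  step 1: m=26, q=5, a=10
  step 2: m=24, q=21, a=2
  step 3: m=18, q=17, a=2
  step 4: m=16, q=25, a=1
  step 5: m=9, q=24, a=1
  step 6: m=15, q=19, a=2
  step 7: m=23, q=8, a=6
  step 8: m=25, q=7, a=7
  step 9: m=24, q=15, a=3
  step 10: m=21, q=16, a=2
  step 11: m=11, q=35, a=1
  step 12: m=24, q=3, a=16
  step 13: m=24, q=35, a=1
  step 14: m=11, q=16, a=2
  step 15: m=21, q=15, a=3
  step 16: m=24, q=7, a=7
  step 17: m=25, q=8, a=6
  step 18: m=23, q=19, a=2
  step 19: m=15, q=24, a=1
  step 20: m=9, q=25, a=1
  step 21: m=16, q=17, a=2
  step 22: m=18, q=21, a=2
  step 23: m=24, q=5, a=10
  step 24: m=26, q=1, a=52
a_24 = 2*a_0 = 52, so the period closes here.
sqrt(681) = [26; 10, 2, 2, 1, 1, 2, 6, 7, 3, 2, 1, 16, 1, 2, 3, 7, 6, 2, 1, 1, 2, 2, 10, 52]
Period length = 24

24


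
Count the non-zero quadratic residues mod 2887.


For prime p, the number of non-zero quadratic residues is (p-1)/2.
= (2887-1)/2
= 1443

1443


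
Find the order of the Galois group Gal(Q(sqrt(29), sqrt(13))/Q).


The 2 square roots of distinct primes are multiplicatively independent over Q,
so [K:Q] = 2^2 and Gal(K/Q) is isomorphic to (Z/2Z)^2.
|Gal| = 2^2 = 4

4


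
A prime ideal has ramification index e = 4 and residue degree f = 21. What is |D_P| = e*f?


|D_P| = e * f
= 4 * 21
= 84

84


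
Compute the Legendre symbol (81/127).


p = 127 is prime, so compute (81/127) with the reciprocity algorithm (Jacobi-symbol steps: pull out 2s via (2/n), flip via reciprocity, reduce):
  reciprocity: (81/127) -> +(127/81)
  reduce: (46/81)
  pull out 2: (2/81) = +1  (since 81 mod 8 = 1)
  reciprocity: (23/81) -> +(81/23)
  reduce: (12/23)
  pull out 2: (2/23) = +1  (since 23 mod 8 = 7)
  pull out 2: (2/23) = +1  (since 23 mod 8 = 7)
  reciprocity: (3/23) -> -(23/3)
  reduce: (2/3)
  pull out 2: (2/3) = -1  (since 3 mod 8 = 3)
  (1/3) = 1
Product of signs = 1
(81/127) = 1

1


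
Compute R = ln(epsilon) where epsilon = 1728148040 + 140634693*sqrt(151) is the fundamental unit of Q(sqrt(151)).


epsilon = 1728148040 + 140634693*sqrt(151)
= 3.4563e+09
R = ln(3.4563e+09)
= 21.9635

21.9635


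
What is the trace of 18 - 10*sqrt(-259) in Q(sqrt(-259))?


Tr(a + b*sqrt(d)) = (a + b*sqrt(d)) + (a - b*sqrt(d)) = 2a
= 2 * (18)
= 36

36


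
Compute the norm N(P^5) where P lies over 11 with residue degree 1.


N(P^a) = p^(a*f)
= 11^(5*1)
= 11^5
= 161051

161051


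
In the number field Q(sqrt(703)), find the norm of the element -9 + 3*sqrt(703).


N(a + b*sqrt(d)) = a^2 - d*b^2
= (-9)^2 - (703)*(3)^2
= 81 - 6327
= -6246

-6246


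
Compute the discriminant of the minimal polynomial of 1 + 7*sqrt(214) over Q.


The element 1 + 7*sqrt(214) has minimal polynomial:
x^2 - 2*x - 10485
Discriminant = (-2)^2 - 4*(-10485)
= 4 + 41940
= 41944

41944


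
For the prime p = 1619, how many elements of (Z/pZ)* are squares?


For prime p, the number of non-zero quadratic residues is (p-1)/2.
= (1619-1)/2
= 809

809


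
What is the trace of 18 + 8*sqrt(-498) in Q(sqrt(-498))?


Tr(a + b*sqrt(d)) = (a + b*sqrt(d)) + (a - b*sqrt(d)) = 2a
= 2 * (18)
= 36

36


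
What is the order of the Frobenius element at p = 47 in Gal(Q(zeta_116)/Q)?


The Frobenius at p in Gal(Q(zeta_n)/Q) = (Z/nZ)* is the class of p, so its order is ord_116(47), the smallest k >= 1 with 47^k = 1 mod 116.
n = 116 = 2^2 * 29, phi(116) = 56; the order divides phi(n).
Divisors of 56: 1, 2, 4, 7, 8, 14, 28, 56
Repeated squaring mod 116: 47^1 = 47, 47^2 = 5, 47^4 = 25, 47^8 = 45, 47^16 = 53, 47^32 = 25
Test divisors in increasing order:
  k=1: 47^1 = 47 mod 116
  k=2: 47^2 = 5 mod 116
  k=4: 47^4 = 25 mod 116
  k=7: 47^7 = 25 * 5 * 47 = 75 mod 116
  k=8: 47^8 = 45 mod 116
  k=14: 47^14 = 45 * 25 * 5 = 57 mod 116
  k=28: 47^28 = 53 * 45 * 25 = 1 mod 116  <- first divisor giving 1
Order = 28

28


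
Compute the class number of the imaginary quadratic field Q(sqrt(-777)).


K = Q(sqrt(-777)). d mod 4 = 3, so D = disc(K) = 4d = -3108
h(K) equals the number of primitive reduced positive-definite forms (a, b, c) = a*x^2 + b*x*y + c*y^2 with b^2 - 4ac = D,
where reduced means |b| <= a <= c, with b >= 0 whenever |b| = a or a = c, and primitive means gcd(a, b, c) = 1.
Reduced forces 3a^2 <= |D| = 3108, so 1 <= a <= 32; b must have the parity of D, and c = (b^2 - D)/(4a) must be an integer >= a.
Enumerate a = 1..32, b in [-a, a]:
  a=1: (1, 0, 777)  [1]
  a=2: (2, 2, 389)  [1]
  a=3: (3, 0, 259)  [1]
  a=4..5: none
  a=6: (6, 6, 131)  [1]
  a=7: (7, 0, 111)  [1]
  a=8..10: none
  a=11: (11, -4, 71), (11, 4, 71)  [2]
  a=12: none
  a=13: (13, -8, 61), (13, 8, 61)  [2]
  a=14: (14, 14, 59)  [1]
  a=15..20: none
  a=21: (21, 0, 37)  [1]
  a=22: (22, -18, 39), (22, 18, 39)  [2]
  a=23..25: none
  a=26: (26, -18, 33), (26, 18, 33)  [2]
  a=27..28: none
  a=29: (29, 16, 29)  [1]
  a=30..32: none
Total reduced forms: 1 + 1 + 1 + 1 + 1 + 2 + 2 + 1 + 1 + 2 + 2 + 1 = 16
h = 16

16


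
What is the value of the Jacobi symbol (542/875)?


Compute (542/875) via quadratic reciprocity:
  pull out 2: (2/875) = -1  (since 875 mod 8 = 3)
  reciprocity: (271/875) -> -(875/271)
  reduce: (62/271)
  pull out 2: (2/271) = +1  (since 271 mod 8 = 7)
  reciprocity: (31/271) -> -(271/31)
  reduce: (23/31)
  reciprocity: (23/31) -> -(31/23)
  reduce: (8/23)
  pull out 2: (2/23) = +1  (since 23 mod 8 = 7)
  pull out 2: (2/23) = +1  (since 23 mod 8 = 7)
  pull out 2: (2/23) = +1  (since 23 mod 8 = 7)
  (1/23) = 1
Product of signs = 1

1


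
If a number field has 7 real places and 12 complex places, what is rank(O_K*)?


By Dirichlet's unit theorem:
rank = r1 + r2 - 1
= 7 + 12 - 1
= 18

18


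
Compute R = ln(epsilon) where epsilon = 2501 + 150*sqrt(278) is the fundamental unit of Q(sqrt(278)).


epsilon = 2501 + 150*sqrt(278)
= 5001.9998
R = ln(5001.9998)
= 8.5176

8.5176


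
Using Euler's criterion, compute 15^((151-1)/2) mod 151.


p = 151 is prime and the exponent is (p-1)/2 = 75, so by Euler's criterion 15^75 = (15/151) = +1 or -1 mod 151.
Compute by square-and-multiply:
  75 = 64 + 8 + 2 + 1 (binary 1001011)
  Repeated squaring mod 151: 15^1 = 15, 15^2 = 74, 15^4 = 40, 15^8 = 90, 15^16 = 97, 15^32 = 47, 15^64 = 95
  15^75 = 15^64 * 15^8 * 15^2 * 15^1 = 95 * 90 * 74 * 15 mod 151
    95 * 90 = 8550 = 94 mod 151
    94 * 74 = 6956 = 10 mod 151
    10 * 15 = 150 = 150 mod 151
  15^75 = 150 mod 151
Result 150 = p - 1 = -1 mod 151: 15 is a quadratic non-residue mod 151. As a residue in [0, p-1] the value is 150.
15^75 mod 151 = 150

150


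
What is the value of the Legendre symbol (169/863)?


p = 863 is prime, so compute (169/863) with the reciprocity algorithm (Jacobi-symbol steps: pull out 2s via (2/n), flip via reciprocity, reduce):
  reciprocity: (169/863) -> +(863/169)
  reduce: (18/169)
  pull out 2: (2/169) = +1  (since 169 mod 8 = 1)
  reciprocity: (9/169) -> +(169/9)
  reduce: (7/9)
  reciprocity: (7/9) -> +(9/7)
  reduce: (2/7)
  pull out 2: (2/7) = +1  (since 7 mod 8 = 7)
  (1/7) = 1
Product of signs = 1
(169/863) = 1

1


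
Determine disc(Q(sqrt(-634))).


For K = Q(sqrt(d)) with d squarefree: disc(K) = d if d = 1 mod 4, and disc(K) = 4d if d = 2 or 3 mod 4.
Here d = -634, and d mod 4 = 2.
d = 2 mod 4, not 1 (O_K = Z[sqrt(d)]), so disc(K) = 4d = 4 * (-634) = -2536

-2536


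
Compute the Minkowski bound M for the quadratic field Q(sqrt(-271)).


d = -271, d mod 4 = 1, so disc(K) = d = -271; |disc(K)| = 271
Imaginary quadratic field, so n = 2, s = r2 = 1, r1 = 0
M = (n!/n^n) * (4/pi)^s * sqrt(|disc(K)|) = (2!/2^2) * (4/pi)^1 * sqrt(271)
= 0.5 * 1.273240 * 16.462078
= 10.4801

10.4801


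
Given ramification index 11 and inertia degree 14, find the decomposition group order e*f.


|D_P| = e * f
= 11 * 14
= 154

154


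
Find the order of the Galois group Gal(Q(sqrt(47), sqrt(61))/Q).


The 2 square roots of distinct primes are multiplicatively independent over Q,
so [K:Q] = 2^2 and Gal(K/Q) is isomorphic to (Z/2Z)^2.
|Gal| = 2^2 = 4

4


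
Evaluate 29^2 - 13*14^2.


x^2 - d*y^2
= 29^2 - 13*14^2
= 841 - 2548
= -1707

-1707


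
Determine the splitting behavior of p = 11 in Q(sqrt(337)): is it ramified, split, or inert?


K = Q(sqrt(337)). Since d mod 4 = 1, disc(K) = 337.
Check p | disc: 337 mod 11 = 7.
p does not divide disc. Compute Legendre symbol (d/p):
7^((11-1)/2) mod 11 = -1
(d/p) = -1, so p is inert: (p) stays prime with e=1, f=2, g=1.
Therefore p is inert.

inert


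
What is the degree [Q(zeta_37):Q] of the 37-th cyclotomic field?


The degree equals Euler's totient phi(37).
37 = 37
phi(37) = 36

36


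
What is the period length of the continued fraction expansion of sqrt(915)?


Run the CF algorithm for sqrt(915).
a_0 = floor(sqrt(915)) = 30; set m_0=0, q_0=1.
Recurrence: m' = q*a - m,  q' = (d - m'^2)/q,  a' = floor((a_0 + m')/q').
  step 1: m=30, q=15, a=4
  step 2: m=30, q=1, a=60
a_2 = 2*a_0 = 60, so the period closes here.
sqrt(915) = [30; 4, 60]
Period length = 2

2


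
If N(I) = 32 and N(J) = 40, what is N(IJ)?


N(IJ) = N(I) * N(J)
= 32 * 40
= 1280

1280


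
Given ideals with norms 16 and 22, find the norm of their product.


N(IJ) = N(I) * N(J)
= 16 * 22
= 352

352


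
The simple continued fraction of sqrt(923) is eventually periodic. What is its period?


Run the CF algorithm for sqrt(923).
a_0 = floor(sqrt(923)) = 30; set m_0=0, q_0=1.
Recurrence: m' = q*a - m,  q' = (d - m'^2)/q,  a' = floor((a_0 + m')/q').
  step 1: m=30, q=23, a=2
  step 2: m=16, q=29, a=1
  step 3: m=13, q=26, a=1
  step 4: m=13, q=29, a=1
  step 5: m=16, q=23, a=2
  step 6: m=30, q=1, a=60
a_6 = 2*a_0 = 60, so the period closes here.
sqrt(923) = [30; 2, 1, 1, 1, 2, 60]
Period length = 6

6


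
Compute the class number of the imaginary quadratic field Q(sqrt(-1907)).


K = Q(sqrt(-1907)). d mod 4 = 1, so D = disc(K) = d = -1907
h(K) equals the number of primitive reduced positive-definite forms (a, b, c) = a*x^2 + b*x*y + c*y^2 with b^2 - 4ac = D,
where reduced means |b| <= a <= c, with b >= 0 whenever |b| = a or a = c, and primitive means gcd(a, b, c) = 1.
Reduced forces 3a^2 <= |D| = 1907, so 1 <= a <= 25; b must have the parity of D, and c = (b^2 - D)/(4a) must be an integer >= a.
Enumerate a = 1..25, b in [-a, a]:
  a=1: (1, 1, 477)  [1]
  a=2: none
  a=3: (3, -1, 159), (3, 1, 159)  [2]
  a=4..6: none
  a=7: (7, -5, 69), (7, 5, 69)  [2]
  a=8: none
  a=9: (9, -1, 53), (9, 1, 53)  [2]
  a=10..12: none
  a=13: (13, -11, 39), (13, 11, 39)  [2]
  a=14..20: none
  a=21: (21, -19, 27), (21, -5, 23), (21, 5, 23), (21, 19, 27)  [4]
  a=22..25: none
Total reduced forms: 1 + 2 + 2 + 2 + 2 + 4 = 13
h = 13

13


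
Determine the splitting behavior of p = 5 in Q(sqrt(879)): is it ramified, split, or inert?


K = Q(sqrt(879)). Since d mod 4 = 3, disc(K) = 3516.
Check p | disc: 3516 mod 5 = 1.
p does not divide disc. Compute Legendre symbol (d/p):
4^((5-1)/2) mod 5 = 1
(d/p) = 1, so p splits: (p) = P*P' with e=1, f=1, g=2.
Therefore p is split.

split


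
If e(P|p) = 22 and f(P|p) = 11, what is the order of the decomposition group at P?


|D_P| = e * f
= 22 * 11
= 242

242


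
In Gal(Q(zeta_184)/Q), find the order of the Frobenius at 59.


The Frobenius at p in Gal(Q(zeta_n)/Q) = (Z/nZ)* is the class of p, so its order is ord_184(59), the smallest k >= 1 with 59^k = 1 mod 184.
n = 184 = 2^3 * 23, phi(184) = 88; the order divides phi(n).
Divisors of 88: 1, 2, 4, 8, 11, 22, 44, 88
Repeated squaring mod 184: 59^1 = 59, 59^2 = 169, 59^4 = 41, 59^8 = 25, 59^16 = 73, 59^32 = 177, 59^64 = 49
Test divisors in increasing order:
  k=1: 59^1 = 59 mod 184
  k=2: 59^2 = 169 mod 184
  k=4: 59^4 = 41 mod 184
  k=8: 59^8 = 25 mod 184
  k=11: 59^11 = 25 * 169 * 59 = 139 mod 184
  k=22: 59^22 = 73 * 41 * 169 = 1 mod 184  <- first divisor giving 1
Order = 22

22


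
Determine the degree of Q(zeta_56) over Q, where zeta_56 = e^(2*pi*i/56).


The degree equals Euler's totient phi(56).
56 = 2^3 * 7
phi(56) = 24

24


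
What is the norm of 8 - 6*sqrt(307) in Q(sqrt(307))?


N(a + b*sqrt(d)) = a^2 - d*b^2
= (8)^2 - (307)*(-6)^2
= 64 - 11052
= -10988

-10988


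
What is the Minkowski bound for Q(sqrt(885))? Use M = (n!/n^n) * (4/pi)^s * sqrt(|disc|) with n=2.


d = 885, d mod 4 = 1, so disc(K) = d = 885; |disc(K)| = 885
Real quadratic field, so n = 2, s = r2 = 0, r1 = 2
M = (n!/n^n) * (4/pi)^s * sqrt(|disc(K)|) = (2!/2^2) * (4/pi)^0 * sqrt(885)
= 0.5 * 1.000000 * 29.748950
= 14.8745

14.8745


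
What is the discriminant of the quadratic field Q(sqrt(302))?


For K = Q(sqrt(d)) with d squarefree: disc(K) = d if d = 1 mod 4, and disc(K) = 4d if d = 2 or 3 mod 4.
Here d = 302, and d mod 4 = 2.
d = 2 mod 4, not 1 (O_K = Z[sqrt(d)]), so disc(K) = 4d = 4 * (302) = 1208

1208


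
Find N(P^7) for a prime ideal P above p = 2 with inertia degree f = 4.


N(P^a) = p^(a*f)
= 2^(7*4)
= 2^28
= 268435456

268435456


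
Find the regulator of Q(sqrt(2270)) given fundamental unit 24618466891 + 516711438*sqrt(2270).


epsilon = 24618466891 + 516711438*sqrt(2270)
= 4.9237e+10
R = ln(4.9237e+10)
= 24.6199

24.6199


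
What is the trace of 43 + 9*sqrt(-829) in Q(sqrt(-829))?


Tr(a + b*sqrt(d)) = (a + b*sqrt(d)) + (a - b*sqrt(d)) = 2a
= 2 * (43)
= 86

86


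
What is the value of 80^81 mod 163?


p = 163 is prime and the exponent is (p-1)/2 = 81, so by Euler's criterion 80^81 = (80/163) = +1 or -1 mod 163.
Compute by square-and-multiply:
  81 = 64 + 16 + 1 (binary 1010001)
  Repeated squaring mod 163: 80^1 = 80, 80^2 = 43, 80^4 = 56, 80^8 = 39, 80^16 = 54, 80^32 = 145, 80^64 = 161
  80^81 = 80^64 * 80^16 * 80^1 = 161 * 54 * 80 mod 163
    161 * 54 = 8694 = 55 mod 163
    55 * 80 = 4400 = 162 mod 163
  80^81 = 162 mod 163
Result 162 = p - 1 = -1 mod 163: 80 is a quadratic non-residue mod 163. As a residue in [0, p-1] the value is 162.
80^81 mod 163 = 162

162


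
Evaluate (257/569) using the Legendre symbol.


p = 569 is prime, so compute (257/569) with the reciprocity algorithm (Jacobi-symbol steps: pull out 2s via (2/n), flip via reciprocity, reduce):
  reciprocity: (257/569) -> +(569/257)
  reduce: (55/257)
  reciprocity: (55/257) -> +(257/55)
  reduce: (37/55)
  reciprocity: (37/55) -> +(55/37)
  reduce: (18/37)
  pull out 2: (2/37) = -1  (since 37 mod 8 = 5)
  reciprocity: (9/37) -> +(37/9)
  reduce: (1/9)
  (1/9) = 1
Product of signs = -1
(257/569) = -1

-1


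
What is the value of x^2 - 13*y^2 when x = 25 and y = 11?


x^2 - d*y^2
= 25^2 - 13*11^2
= 625 - 1573
= -948

-948


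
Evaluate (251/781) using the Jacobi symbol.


Compute (251/781) via quadratic reciprocity:
  reciprocity: (251/781) -> +(781/251)
  reduce: (28/251)
  pull out 2: (2/251) = -1  (since 251 mod 8 = 3)
  pull out 2: (2/251) = -1  (since 251 mod 8 = 3)
  reciprocity: (7/251) -> -(251/7)
  reduce: (6/7)
  pull out 2: (2/7) = +1  (since 7 mod 8 = 7)
  reciprocity: (3/7) -> -(7/3)
  reduce: (1/3)
  (1/3) = 1
Product of signs = 1

1


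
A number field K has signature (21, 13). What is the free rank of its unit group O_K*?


By Dirichlet's unit theorem:
rank = r1 + r2 - 1
= 21 + 13 - 1
= 33

33


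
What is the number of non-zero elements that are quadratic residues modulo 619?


For prime p, the number of non-zero quadratic residues is (p-1)/2.
= (619-1)/2
= 309

309


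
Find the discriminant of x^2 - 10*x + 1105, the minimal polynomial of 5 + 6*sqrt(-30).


The element 5 + 6*sqrt(-30) has minimal polynomial:
x^2 - 10*x + 1105
Discriminant = (-10)^2 - 4*(1105)
= 100 - 4420
= -4320

-4320


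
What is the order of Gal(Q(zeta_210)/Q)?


|Gal(Q(zeta_210)/Q)| = phi(210)
= 48

48


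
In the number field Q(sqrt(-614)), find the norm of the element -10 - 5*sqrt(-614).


N(a + b*sqrt(d)) = a^2 - d*b^2
= (-10)^2 - (-614)*(-5)^2
= 100 + 15350
= 15450

15450


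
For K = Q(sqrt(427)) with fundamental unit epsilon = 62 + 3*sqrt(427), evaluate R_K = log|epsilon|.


epsilon = 62 + 3*sqrt(427)
= 123.9919
R = ln(123.9919)
= 4.8202

4.8202


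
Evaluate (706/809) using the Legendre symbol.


p = 809 is prime, so compute (706/809) with the reciprocity algorithm (Jacobi-symbol steps: pull out 2s via (2/n), flip via reciprocity, reduce):
  pull out 2: (2/809) = +1  (since 809 mod 8 = 1)
  reciprocity: (353/809) -> +(809/353)
  reduce: (103/353)
  reciprocity: (103/353) -> +(353/103)
  reduce: (44/103)
  pull out 2: (2/103) = +1  (since 103 mod 8 = 7)
  pull out 2: (2/103) = +1  (since 103 mod 8 = 7)
  reciprocity: (11/103) -> -(103/11)
  reduce: (4/11)
  pull out 2: (2/11) = -1  (since 11 mod 8 = 3)
  pull out 2: (2/11) = -1  (since 11 mod 8 = 3)
  (1/11) = 1
Product of signs = -1
(706/809) = -1

-1


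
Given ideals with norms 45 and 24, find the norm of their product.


N(IJ) = N(I) * N(J)
= 45 * 24
= 1080

1080


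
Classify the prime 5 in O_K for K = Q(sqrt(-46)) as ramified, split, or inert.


K = Q(sqrt(-46)). Since d mod 4 = 2, disc(K) = -184.
Check p | disc: -184 mod 5 = 1.
p does not divide disc. Compute Legendre symbol (d/p):
4^((5-1)/2) mod 5 = 1
(d/p) = 1, so p splits: (p) = P*P' with e=1, f=1, g=2.
Therefore p is split.

split


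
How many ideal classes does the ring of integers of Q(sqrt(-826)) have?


K = Q(sqrt(-826)). d mod 4 = 2, so D = disc(K) = 4d = -3304
h(K) equals the number of primitive reduced positive-definite forms (a, b, c) = a*x^2 + b*x*y + c*y^2 with b^2 - 4ac = D,
where reduced means |b| <= a <= c, with b >= 0 whenever |b| = a or a = c, and primitive means gcd(a, b, c) = 1.
Reduced forces 3a^2 <= |D| = 3304, so 1 <= a <= 33; b must have the parity of D, and c = (b^2 - D)/(4a) must be an integer >= a.
Enumerate a = 1..33, b in [-a, a]:
  a=1: (1, 0, 826)  [1]
  a=2: (2, 0, 413)  [1]
  a=3..4: none
  a=5: (5, -4, 166), (5, 4, 166)  [2]
  a=6: none
  a=7: (7, 0, 118)  [1]
  a=8..9: none
  a=10: (10, -4, 83), (10, 4, 83)  [2]
  a=11..13: none
  a=14: (14, 0, 59)  [1]
  a=15..22: none
  a=23: (23, -10, 37), (23, 10, 37)  [2]
  a=24: none
  a=25: (25, -14, 35), (25, 14, 35)  [2]
  a=26..33: none
Total reduced forms: 1 + 1 + 2 + 1 + 2 + 1 + 2 + 2 = 12
h = 12

12


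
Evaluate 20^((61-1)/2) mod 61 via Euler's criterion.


p = 61 is prime and the exponent is (p-1)/2 = 30, so by Euler's criterion 20^30 = (20/61) = +1 or -1 mod 61.
Compute by square-and-multiply:
  30 = 16 + 8 + 4 + 2 (binary 11110)
  Repeated squaring mod 61: 20^1 = 20, 20^2 = 34, 20^4 = 58, 20^8 = 9, 20^16 = 20
  20^30 = 20^16 * 20^8 * 20^4 * 20^2 = 20 * 9 * 58 * 34 mod 61
    20 * 9 = 180 = 58 mod 61
    58 * 58 = 3364 = 9 mod 61
    9 * 34 = 306 = 1 mod 61
  20^30 = 1 mod 61
Result 1: 20 is a quadratic residue mod 61.
20^30 mod 61 = 1

1


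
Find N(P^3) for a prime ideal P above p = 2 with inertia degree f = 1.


N(P^a) = p^(a*f)
= 2^(3*1)
= 2^3
= 8

8


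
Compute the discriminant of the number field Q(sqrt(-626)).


For K = Q(sqrt(d)) with d squarefree: disc(K) = d if d = 1 mod 4, and disc(K) = 4d if d = 2 or 3 mod 4.
Here d = -626, and d mod 4 = 2.
d = 2 mod 4, not 1 (O_K = Z[sqrt(d)]), so disc(K) = 4d = 4 * (-626) = -2504

-2504


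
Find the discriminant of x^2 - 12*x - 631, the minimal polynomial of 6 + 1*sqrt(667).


The element 6 + 1*sqrt(667) has minimal polynomial:
x^2 - 12*x - 631
Discriminant = (-12)^2 - 4*(-631)
= 144 + 2524
= 2668

2668


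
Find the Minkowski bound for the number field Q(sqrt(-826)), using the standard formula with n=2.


d = -826, d mod 4 = 2, so disc(K) = 4d = -3304; |disc(K)| = 3304
Imaginary quadratic field, so n = 2, s = r2 = 1, r1 = 0
M = (n!/n^n) * (4/pi)^s * sqrt(|disc(K)|) = (2!/2^2) * (4/pi)^1 * sqrt(3304)
= 0.5 * 1.273240 * 57.480431
= 36.5932

36.5932


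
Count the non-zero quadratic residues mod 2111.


For prime p, the number of non-zero quadratic residues is (p-1)/2.
= (2111-1)/2
= 1055

1055


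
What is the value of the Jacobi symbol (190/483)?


Compute (190/483) via quadratic reciprocity:
  pull out 2: (2/483) = -1  (since 483 mod 8 = 3)
  reciprocity: (95/483) -> -(483/95)
  reduce: (8/95)
  pull out 2: (2/95) = +1  (since 95 mod 8 = 7)
  pull out 2: (2/95) = +1  (since 95 mod 8 = 7)
  pull out 2: (2/95) = +1  (since 95 mod 8 = 7)
  (1/95) = 1
Product of signs = 1

1


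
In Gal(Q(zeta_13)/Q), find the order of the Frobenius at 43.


The Frobenius at p in Gal(Q(zeta_n)/Q) = (Z/nZ)* is the class of p, so its order is ord_13(43), the smallest k >= 1 with 43^k = 1 mod 13.
n = 13 = 13, phi(13) = 12; the order divides phi(n).
Divisors of 12: 1, 2, 3, 4, 6, 12
Repeated squaring mod 13: 43^1 = 4, 43^2 = 3, 43^4 = 9, 43^8 = 3
Test divisors in increasing order:
  k=1: 43^1 = 4 mod 13
  k=2: 43^2 = 3 mod 13
  k=3: 43^3 = 3 * 4 = 12 mod 13
  k=4: 43^4 = 9 mod 13
  k=6: 43^6 = 9 * 3 = 1 mod 13  <- first divisor giving 1
Order = 6

6
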